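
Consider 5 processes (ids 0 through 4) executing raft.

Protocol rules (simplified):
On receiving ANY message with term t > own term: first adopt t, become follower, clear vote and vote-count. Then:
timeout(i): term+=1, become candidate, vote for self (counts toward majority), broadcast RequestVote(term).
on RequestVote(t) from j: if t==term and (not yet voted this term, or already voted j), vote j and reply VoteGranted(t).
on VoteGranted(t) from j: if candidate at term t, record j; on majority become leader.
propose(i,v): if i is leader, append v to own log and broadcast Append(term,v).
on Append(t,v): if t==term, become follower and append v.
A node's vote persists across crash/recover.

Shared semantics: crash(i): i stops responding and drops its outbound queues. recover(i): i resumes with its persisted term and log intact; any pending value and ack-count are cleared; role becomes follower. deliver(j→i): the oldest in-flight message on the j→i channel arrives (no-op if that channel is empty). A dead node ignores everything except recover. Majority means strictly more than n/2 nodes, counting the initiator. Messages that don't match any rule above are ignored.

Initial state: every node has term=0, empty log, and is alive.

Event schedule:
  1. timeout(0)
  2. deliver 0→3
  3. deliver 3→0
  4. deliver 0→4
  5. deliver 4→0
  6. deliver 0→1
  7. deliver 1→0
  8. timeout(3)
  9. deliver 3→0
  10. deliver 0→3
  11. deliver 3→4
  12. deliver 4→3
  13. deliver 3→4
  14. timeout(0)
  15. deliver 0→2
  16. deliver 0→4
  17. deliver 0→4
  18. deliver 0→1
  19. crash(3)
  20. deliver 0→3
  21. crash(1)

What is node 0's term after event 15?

after 1 — timeout(0): n0:cand/t1/[-]
after 2 — deliver 0→3: n3:foll/t1/[-]
after 3 — deliver 3→0: ·
after 4 — deliver 0→4: n4:foll/t1/[-]
after 5 — deliver 4→0: n0:lead/t1/[-]
after 6 — deliver 0→1: n1:foll/t1/[-]
after 7 — deliver 1→0: ·
after 8 — timeout(3): n3:cand/t2/[-]
after 9 — deliver 3→0: n0:foll/t2/[-]
after 10 — deliver 0→3: ·
after 11 — deliver 3→4: n4:foll/t2/[-]
after 12 — deliver 4→3: n3:lead/t2/[-]
after 13 — deliver 3→4: ·
after 14 — timeout(0): n0:cand/t3/[-]
after 15 — deliver 0→2: n2:foll/t1/[-]

3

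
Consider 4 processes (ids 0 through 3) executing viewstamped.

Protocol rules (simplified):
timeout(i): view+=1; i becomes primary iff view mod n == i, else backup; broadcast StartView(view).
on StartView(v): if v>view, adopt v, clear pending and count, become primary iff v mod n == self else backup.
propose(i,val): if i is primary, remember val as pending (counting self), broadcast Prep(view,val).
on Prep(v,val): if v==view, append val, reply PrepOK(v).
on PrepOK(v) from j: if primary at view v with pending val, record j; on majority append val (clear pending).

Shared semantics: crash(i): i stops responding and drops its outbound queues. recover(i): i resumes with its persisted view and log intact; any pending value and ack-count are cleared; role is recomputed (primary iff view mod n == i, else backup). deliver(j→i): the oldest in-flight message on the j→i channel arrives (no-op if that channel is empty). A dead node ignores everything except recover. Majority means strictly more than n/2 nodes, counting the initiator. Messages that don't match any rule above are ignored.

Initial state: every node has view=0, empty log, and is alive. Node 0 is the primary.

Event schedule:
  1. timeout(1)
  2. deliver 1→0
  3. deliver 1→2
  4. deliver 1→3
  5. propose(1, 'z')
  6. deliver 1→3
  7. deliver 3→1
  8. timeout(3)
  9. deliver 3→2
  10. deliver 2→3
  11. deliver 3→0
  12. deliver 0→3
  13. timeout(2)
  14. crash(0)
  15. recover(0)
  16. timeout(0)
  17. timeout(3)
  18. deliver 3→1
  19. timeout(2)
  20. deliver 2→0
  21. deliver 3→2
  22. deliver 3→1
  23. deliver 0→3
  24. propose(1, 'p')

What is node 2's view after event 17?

3

e1 timeout(1): 1[prim,v=1,-]
e2 deliver 1→0: 0[back,v=1,-]
e3 deliver 1→2: 2[back,v=1,-]
e4 deliver 1→3: 3[back,v=1,-]
e5 propose(1,'z'): ·
e6 deliver 1→3: 3[back,v=1,z]
e7 deliver 3→1: ·
e8 timeout(3): 3[back,v=2,z]
e9 deliver 3→2: 2[prim,v=2,-]
e10 deliver 2→3: ·
e11 deliver 3→0: 0[back,v=2,-]
e12 deliver 0→3: ·
e13 timeout(2): 2[back,v=3,-]
e14 crash(0): 0[✗back,v=2,-]
e15 recover(0): 0[back,v=2,-]
e16 timeout(0): 0[back,v=3,-]
e17 timeout(3): 3[prim,v=3,z]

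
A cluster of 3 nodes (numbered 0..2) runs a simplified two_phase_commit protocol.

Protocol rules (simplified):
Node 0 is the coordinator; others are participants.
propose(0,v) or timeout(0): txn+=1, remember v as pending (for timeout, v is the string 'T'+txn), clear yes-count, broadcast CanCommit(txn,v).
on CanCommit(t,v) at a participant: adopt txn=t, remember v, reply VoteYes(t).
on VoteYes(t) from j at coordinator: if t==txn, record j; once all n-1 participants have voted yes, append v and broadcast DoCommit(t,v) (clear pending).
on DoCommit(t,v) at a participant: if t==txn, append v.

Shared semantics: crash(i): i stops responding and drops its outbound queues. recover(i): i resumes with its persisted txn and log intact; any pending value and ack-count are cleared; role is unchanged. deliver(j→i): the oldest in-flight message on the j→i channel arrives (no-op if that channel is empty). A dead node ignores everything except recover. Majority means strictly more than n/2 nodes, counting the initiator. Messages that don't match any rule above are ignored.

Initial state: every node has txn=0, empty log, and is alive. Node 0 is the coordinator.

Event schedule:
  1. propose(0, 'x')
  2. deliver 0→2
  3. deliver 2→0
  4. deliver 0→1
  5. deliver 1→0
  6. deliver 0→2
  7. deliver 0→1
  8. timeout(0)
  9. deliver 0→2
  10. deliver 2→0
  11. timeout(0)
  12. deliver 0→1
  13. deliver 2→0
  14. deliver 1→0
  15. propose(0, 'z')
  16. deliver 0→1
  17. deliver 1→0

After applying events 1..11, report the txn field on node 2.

step 1 propose(0,'x'): 0={coor,t=1,log=-}
step 2 deliver 0→2: 2={part,t=1,log=-}
step 3 deliver 2→0: —
step 4 deliver 0→1: 1={part,t=1,log=-}
step 5 deliver 1→0: 0={coor,t=1,log=x}
step 6 deliver 0→2: 2={part,t=1,log=x}
step 7 deliver 0→1: 1={part,t=1,log=x}
step 8 timeout(0): 0={coor,t=2,log=x}
step 9 deliver 0→2: 2={part,t=2,log=x}
step 10 deliver 2→0: —
step 11 timeout(0): 0={coor,t=3,log=x}

2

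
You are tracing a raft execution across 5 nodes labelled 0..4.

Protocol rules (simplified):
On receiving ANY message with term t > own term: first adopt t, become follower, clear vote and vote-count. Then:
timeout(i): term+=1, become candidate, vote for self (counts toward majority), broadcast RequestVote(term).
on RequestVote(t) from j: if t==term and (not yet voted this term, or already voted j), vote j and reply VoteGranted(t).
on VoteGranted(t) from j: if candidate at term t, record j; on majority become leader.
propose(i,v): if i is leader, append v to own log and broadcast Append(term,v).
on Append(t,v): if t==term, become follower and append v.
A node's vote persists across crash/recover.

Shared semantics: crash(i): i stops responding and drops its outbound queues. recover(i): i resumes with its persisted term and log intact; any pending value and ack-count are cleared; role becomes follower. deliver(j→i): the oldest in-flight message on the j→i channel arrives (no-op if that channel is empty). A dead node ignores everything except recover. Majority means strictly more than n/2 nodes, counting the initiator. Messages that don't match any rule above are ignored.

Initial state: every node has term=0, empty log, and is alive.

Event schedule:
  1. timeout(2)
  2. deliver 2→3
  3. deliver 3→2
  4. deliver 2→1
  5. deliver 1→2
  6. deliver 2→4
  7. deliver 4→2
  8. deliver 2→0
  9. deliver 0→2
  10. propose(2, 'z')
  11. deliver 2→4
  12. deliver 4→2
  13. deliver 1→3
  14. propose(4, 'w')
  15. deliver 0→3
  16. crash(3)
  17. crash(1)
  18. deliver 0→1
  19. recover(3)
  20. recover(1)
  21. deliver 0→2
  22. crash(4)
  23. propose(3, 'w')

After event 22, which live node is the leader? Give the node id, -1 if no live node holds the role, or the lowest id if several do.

[1] timeout(2) → N2(cand t1 [-])
[2] deliver 2→3 → N3(foll t1 [-])
[3] deliver 3→2 → ∅
[4] deliver 2→1 → N1(foll t1 [-])
[5] deliver 1→2 → N2(lead t1 [-])
[6] deliver 2→4 → N4(foll t1 [-])
[7] deliver 4→2 → ∅
[8] deliver 2→0 → N0(foll t1 [-])
[9] deliver 0→2 → ∅
[10] propose(2,'z') → N2(lead t1 [z])
[11] deliver 2→4 → N4(foll t1 [z])
[12] deliver 4→2 → ∅
[13] deliver 1→3 → ∅
[14] propose(4,'w') → ∅
[15] deliver 0→3 → ∅
[16] crash(3) → N3(✗foll t1 [-])
[17] crash(1) → N1(✗foll t1 [-])
[18] deliver 0→1 → ∅
[19] recover(3) → N3(foll t1 [-])
[20] recover(1) → N1(foll t1 [-])
[21] deliver 0→2 → ∅
[22] crash(4) → N4(✗foll t1 [z])

2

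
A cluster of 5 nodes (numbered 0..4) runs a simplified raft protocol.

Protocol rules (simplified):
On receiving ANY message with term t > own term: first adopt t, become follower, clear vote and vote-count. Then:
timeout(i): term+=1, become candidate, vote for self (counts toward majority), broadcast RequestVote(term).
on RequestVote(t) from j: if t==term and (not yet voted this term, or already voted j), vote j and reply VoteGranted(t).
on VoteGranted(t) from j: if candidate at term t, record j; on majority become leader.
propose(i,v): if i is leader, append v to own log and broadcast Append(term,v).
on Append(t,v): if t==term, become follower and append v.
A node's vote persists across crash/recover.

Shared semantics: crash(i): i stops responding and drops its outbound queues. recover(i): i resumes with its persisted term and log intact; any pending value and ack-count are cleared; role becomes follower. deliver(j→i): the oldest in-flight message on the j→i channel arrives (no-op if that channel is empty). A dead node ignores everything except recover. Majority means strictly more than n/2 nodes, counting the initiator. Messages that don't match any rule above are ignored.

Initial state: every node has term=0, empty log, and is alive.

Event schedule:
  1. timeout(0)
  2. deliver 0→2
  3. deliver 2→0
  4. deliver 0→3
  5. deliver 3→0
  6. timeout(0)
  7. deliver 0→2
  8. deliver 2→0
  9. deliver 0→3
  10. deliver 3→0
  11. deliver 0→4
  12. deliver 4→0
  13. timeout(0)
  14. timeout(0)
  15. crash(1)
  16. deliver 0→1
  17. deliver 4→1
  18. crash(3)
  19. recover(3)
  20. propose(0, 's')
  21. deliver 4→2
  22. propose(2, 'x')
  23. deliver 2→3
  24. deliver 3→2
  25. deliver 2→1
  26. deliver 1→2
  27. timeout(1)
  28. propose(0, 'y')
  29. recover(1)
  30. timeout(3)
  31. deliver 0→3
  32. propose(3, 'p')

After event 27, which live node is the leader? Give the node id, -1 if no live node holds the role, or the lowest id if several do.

-1

after 1 — timeout(0): n0:cand/t1/[-]
after 2 — deliver 0→2: n2:foll/t1/[-]
after 3 — deliver 2→0: ·
after 4 — deliver 0→3: n3:foll/t1/[-]
after 5 — deliver 3→0: n0:lead/t1/[-]
after 6 — timeout(0): n0:cand/t2/[-]
after 7 — deliver 0→2: n2:foll/t2/[-]
after 8 — deliver 2→0: ·
after 9 — deliver 0→3: n3:foll/t2/[-]
after 10 — deliver 3→0: n0:lead/t2/[-]
after 11 — deliver 0→4: n4:foll/t1/[-]
after 12 — deliver 4→0: ·
after 13 — timeout(0): n0:cand/t3/[-]
after 14 — timeout(0): n0:cand/t4/[-]
after 15 — crash(1): n1:✗foll/t0/[-]
after 16 — deliver 0→1: ·
after 17 — deliver 4→1: ·
after 18 — crash(3): n3:✗foll/t2/[-]
after 19 — recover(3): n3:foll/t2/[-]
after 20 — propose(0,'s'): ·
after 21 — deliver 4→2: ·
after 22 — propose(2,'x'): ·
after 23 — deliver 2→3: ·
after 24 — deliver 3→2: ·
after 25 — deliver 2→1: ·
after 26 — deliver 1→2: ·
after 27 — timeout(1): ·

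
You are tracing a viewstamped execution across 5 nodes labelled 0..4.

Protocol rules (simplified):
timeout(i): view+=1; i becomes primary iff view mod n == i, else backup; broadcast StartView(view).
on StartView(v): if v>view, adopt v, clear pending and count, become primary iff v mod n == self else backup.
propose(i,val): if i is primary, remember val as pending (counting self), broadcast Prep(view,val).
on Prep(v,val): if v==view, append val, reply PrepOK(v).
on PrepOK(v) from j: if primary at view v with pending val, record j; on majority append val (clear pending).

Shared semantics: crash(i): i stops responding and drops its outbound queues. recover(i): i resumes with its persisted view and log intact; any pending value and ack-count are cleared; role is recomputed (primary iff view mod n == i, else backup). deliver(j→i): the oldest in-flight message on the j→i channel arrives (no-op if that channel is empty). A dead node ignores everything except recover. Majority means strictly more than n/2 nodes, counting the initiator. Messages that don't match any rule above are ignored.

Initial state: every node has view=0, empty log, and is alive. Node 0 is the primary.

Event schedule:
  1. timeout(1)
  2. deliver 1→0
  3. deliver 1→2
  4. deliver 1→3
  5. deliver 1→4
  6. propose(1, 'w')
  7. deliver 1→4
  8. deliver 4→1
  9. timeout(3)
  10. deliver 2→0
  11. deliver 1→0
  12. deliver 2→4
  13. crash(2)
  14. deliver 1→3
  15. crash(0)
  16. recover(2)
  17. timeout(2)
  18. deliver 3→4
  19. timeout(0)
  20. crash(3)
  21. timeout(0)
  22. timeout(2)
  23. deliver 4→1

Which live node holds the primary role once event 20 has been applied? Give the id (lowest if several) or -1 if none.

[1] timeout(1) → N1(prim v1 [-])
[2] deliver 1→0 → N0(back v1 [-])
[3] deliver 1→2 → N2(back v1 [-])
[4] deliver 1→3 → N3(back v1 [-])
[5] deliver 1→4 → N4(back v1 [-])
[6] propose(1,'w') → ∅
[7] deliver 1→4 → N4(back v1 [w])
[8] deliver 4→1 → ∅
[9] timeout(3) → N3(back v2 [-])
[10] deliver 2→0 → ∅
[11] deliver 1→0 → N0(back v1 [w])
[12] deliver 2→4 → ∅
[13] crash(2) → N2(✗back v1 [-])
[14] deliver 1→3 → ∅
[15] crash(0) → N0(✗back v1 [w])
[16] recover(2) → N2(back v1 [-])
[17] timeout(2) → N2(prim v2 [-])
[18] deliver 3→4 → N4(back v2 [w])
[19] timeout(0) → ∅
[20] crash(3) → N3(✗back v2 [-])

1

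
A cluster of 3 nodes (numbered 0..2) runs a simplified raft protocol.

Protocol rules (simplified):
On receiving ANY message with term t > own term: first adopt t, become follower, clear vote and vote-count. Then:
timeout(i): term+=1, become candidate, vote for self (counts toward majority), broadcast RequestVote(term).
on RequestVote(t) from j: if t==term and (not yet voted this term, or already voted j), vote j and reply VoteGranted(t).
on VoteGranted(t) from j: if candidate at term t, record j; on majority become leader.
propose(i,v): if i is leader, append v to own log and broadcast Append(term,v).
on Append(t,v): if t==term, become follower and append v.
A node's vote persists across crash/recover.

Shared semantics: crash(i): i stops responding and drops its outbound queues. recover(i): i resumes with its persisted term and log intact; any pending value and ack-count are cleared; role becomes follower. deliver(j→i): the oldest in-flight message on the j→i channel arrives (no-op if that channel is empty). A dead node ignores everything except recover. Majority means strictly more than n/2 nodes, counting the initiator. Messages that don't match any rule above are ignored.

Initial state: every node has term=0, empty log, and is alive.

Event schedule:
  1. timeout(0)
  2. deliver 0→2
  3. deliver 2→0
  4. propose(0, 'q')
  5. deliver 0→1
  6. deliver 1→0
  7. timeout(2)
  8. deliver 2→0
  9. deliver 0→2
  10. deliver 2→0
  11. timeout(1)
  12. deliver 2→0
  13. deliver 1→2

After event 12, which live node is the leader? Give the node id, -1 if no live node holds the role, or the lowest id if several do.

1. timeout(0):  <0:cand t1 ->
2. deliver 0→2:  <2:foll t1 ->
3. deliver 2→0:  <0:lead t1 ->
4. propose(0,'q'):  <0:lead t1 q>
5. deliver 0→1:  <1:foll t1 ->
6. deliver 1→0:  nop
7. timeout(2):  <2:cand t2 ->
8. deliver 2→0:  <0:foll t2 q>
9. deliver 0→2:  nop
10. deliver 2→0:  nop
11. timeout(1):  <1:cand t2 ->
12. deliver 2→0:  nop

-1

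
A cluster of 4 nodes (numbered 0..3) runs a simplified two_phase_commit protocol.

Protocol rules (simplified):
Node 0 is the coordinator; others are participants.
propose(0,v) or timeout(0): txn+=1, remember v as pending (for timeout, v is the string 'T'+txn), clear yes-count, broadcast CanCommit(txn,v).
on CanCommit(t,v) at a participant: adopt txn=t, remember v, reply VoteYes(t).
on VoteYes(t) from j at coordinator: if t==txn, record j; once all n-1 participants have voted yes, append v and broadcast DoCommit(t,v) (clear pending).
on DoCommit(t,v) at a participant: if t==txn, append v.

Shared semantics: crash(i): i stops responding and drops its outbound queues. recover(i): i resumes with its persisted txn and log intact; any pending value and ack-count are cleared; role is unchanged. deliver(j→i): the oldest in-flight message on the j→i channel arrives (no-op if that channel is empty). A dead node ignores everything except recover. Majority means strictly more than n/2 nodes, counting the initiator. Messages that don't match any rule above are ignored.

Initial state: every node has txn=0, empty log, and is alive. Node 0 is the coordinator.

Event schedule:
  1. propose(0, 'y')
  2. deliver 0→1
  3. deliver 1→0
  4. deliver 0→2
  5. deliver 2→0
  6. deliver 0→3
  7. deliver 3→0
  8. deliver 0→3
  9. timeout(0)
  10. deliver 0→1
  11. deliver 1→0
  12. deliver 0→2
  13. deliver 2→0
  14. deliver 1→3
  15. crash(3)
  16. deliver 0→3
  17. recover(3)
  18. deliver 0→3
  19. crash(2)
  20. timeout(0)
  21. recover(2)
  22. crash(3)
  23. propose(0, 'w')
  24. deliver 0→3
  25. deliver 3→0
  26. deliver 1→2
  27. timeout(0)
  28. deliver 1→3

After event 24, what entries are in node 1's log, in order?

y

1. propose(0,'y'):  <0:coor t1 ->
2. deliver 0→1:  <1:part t1 ->
3. deliver 1→0:  nop
4. deliver 0→2:  <2:part t1 ->
5. deliver 2→0:  nop
6. deliver 0→3:  <3:part t1 ->
7. deliver 3→0:  <0:coor t1 y>
8. deliver 0→3:  <3:part t1 y>
9. timeout(0):  <0:coor t2 y>
10. deliver 0→1:  <1:part t1 y>
11. deliver 1→0:  nop
12. deliver 0→2:  <2:part t1 y>
13. deliver 2→0:  nop
14. deliver 1→3:  nop
15. crash(3):  <3:✗part t1 y>
16. deliver 0→3:  nop
17. recover(3):  <3:part t1 y>
18. deliver 0→3:  <3:part t2 y>
19. crash(2):  <2:✗part t1 y>
20. timeout(0):  <0:coor t3 y>
21. recover(2):  <2:part t1 y>
22. crash(3):  <3:✗part t2 y>
23. propose(0,'w'):  <0:coor t4 y>
24. deliver 0→3:  nop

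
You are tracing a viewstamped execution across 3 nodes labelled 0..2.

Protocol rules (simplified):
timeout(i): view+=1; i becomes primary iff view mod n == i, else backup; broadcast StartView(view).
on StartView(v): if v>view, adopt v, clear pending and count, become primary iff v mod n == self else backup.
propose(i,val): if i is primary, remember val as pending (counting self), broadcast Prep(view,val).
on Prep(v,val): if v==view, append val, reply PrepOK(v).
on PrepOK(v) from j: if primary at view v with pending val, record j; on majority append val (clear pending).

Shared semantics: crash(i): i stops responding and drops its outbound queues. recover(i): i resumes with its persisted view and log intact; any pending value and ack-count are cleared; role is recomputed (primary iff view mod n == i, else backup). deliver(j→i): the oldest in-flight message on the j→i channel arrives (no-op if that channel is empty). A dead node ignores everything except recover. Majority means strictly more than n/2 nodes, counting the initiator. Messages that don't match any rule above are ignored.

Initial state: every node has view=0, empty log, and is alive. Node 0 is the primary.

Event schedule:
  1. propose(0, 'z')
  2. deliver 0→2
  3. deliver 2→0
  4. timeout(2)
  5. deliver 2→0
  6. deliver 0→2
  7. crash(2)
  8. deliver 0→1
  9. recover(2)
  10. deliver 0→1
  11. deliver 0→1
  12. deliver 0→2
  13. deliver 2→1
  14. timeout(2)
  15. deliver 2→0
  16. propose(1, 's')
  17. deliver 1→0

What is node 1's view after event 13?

0

1. propose(0,'z'):  nop
2. deliver 0→2:  <2:back v0 z>
3. deliver 2→0:  <0:prim v0 z>
4. timeout(2):  <2:back v1 z>
5. deliver 2→0:  <0:back v1 z>
6. deliver 0→2:  nop
7. crash(2):  <2:✗back v1 z>
8. deliver 0→1:  <1:back v0 z>
9. recover(2):  <2:back v1 z>
10. deliver 0→1:  nop
11. deliver 0→1:  nop
12. deliver 0→2:  nop
13. deliver 2→1:  nop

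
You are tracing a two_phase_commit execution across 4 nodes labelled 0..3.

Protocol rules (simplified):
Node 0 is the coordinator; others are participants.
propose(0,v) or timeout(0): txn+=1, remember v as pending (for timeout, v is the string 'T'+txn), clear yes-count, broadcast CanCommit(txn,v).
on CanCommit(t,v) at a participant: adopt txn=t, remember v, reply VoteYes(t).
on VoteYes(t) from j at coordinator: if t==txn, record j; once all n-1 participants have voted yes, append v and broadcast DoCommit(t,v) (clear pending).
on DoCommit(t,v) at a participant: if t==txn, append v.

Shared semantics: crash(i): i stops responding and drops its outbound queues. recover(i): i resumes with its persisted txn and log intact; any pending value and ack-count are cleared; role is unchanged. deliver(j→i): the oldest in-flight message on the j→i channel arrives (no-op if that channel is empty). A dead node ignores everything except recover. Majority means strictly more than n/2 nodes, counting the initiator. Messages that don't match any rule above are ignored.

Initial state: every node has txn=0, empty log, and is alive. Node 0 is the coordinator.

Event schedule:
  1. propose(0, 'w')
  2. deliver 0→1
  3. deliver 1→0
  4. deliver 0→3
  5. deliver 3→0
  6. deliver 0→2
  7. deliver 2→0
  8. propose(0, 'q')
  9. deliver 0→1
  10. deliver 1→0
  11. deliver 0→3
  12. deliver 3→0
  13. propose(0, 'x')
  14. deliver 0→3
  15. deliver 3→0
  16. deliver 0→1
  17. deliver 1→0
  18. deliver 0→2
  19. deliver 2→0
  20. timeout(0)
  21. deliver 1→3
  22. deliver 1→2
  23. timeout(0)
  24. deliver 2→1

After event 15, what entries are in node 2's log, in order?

empty

after 1 — propose(0,'w'): n0:coor/t1/[-]
after 2 — deliver 0→1: n1:part/t1/[-]
after 3 — deliver 1→0: ·
after 4 — deliver 0→3: n3:part/t1/[-]
after 5 — deliver 3→0: ·
after 6 — deliver 0→2: n2:part/t1/[-]
after 7 — deliver 2→0: n0:coor/t1/[w]
after 8 — propose(0,'q'): n0:coor/t2/[w]
after 9 — deliver 0→1: n1:part/t1/[w]
after 10 — deliver 1→0: ·
after 11 — deliver 0→3: n3:part/t1/[w]
after 12 — deliver 3→0: ·
after 13 — propose(0,'x'): n0:coor/t3/[w]
after 14 — deliver 0→3: n3:part/t2/[w]
after 15 — deliver 3→0: ·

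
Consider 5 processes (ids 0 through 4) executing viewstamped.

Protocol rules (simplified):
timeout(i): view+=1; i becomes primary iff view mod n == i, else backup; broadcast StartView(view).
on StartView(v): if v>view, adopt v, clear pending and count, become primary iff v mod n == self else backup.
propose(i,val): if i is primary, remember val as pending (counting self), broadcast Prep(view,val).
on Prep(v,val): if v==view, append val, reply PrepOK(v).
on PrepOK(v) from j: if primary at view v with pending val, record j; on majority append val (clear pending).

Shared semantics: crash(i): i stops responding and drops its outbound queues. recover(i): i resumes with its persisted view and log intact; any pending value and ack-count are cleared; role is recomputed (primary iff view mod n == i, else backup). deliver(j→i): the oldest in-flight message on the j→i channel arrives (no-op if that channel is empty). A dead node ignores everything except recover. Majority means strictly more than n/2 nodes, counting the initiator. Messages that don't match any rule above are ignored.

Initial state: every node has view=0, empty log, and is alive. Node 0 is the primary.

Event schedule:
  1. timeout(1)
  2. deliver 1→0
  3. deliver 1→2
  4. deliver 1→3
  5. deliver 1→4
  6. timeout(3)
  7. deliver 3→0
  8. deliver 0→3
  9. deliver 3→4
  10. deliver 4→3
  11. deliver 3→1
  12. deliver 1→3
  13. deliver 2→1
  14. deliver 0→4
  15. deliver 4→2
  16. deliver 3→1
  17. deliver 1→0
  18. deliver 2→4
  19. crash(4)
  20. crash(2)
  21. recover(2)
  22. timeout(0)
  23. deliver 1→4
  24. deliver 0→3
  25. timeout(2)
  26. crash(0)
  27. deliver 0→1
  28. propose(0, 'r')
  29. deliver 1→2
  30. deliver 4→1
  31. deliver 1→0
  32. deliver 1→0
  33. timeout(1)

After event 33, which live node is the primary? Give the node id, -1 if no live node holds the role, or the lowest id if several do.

[1] timeout(1) → N1(prim v1 [-])
[2] deliver 1→0 → N0(back v1 [-])
[3] deliver 1→2 → N2(back v1 [-])
[4] deliver 1→3 → N3(back v1 [-])
[5] deliver 1→4 → N4(back v1 [-])
[6] timeout(3) → N3(back v2 [-])
[7] deliver 3→0 → N0(back v2 [-])
[8] deliver 0→3 → ∅
[9] deliver 3→4 → N4(back v2 [-])
[10] deliver 4→3 → ∅
[11] deliver 3→1 → N1(back v2 [-])
[12] deliver 1→3 → ∅
[13] deliver 2→1 → ∅
[14] deliver 0→4 → ∅
[15] deliver 4→2 → ∅
[16] deliver 3→1 → ∅
[17] deliver 1→0 → ∅
[18] deliver 2→4 → ∅
[19] crash(4) → N4(✗back v2 [-])
[20] crash(2) → N2(✗back v1 [-])
[21] recover(2) → N2(back v1 [-])
[22] timeout(0) → N0(back v3 [-])
[23] deliver 1→4 → ∅
[24] deliver 0→3 → N3(prim v3 [-])
[25] timeout(2) → N2(prim v2 [-])
[26] crash(0) → N0(✗back v3 [-])
[27] deliver 0→1 → ∅
[28] propose(0,'r') → ∅
[29] deliver 1→2 → ∅
[30] deliver 4→1 → ∅
[31] deliver 1→0 → ∅
[32] deliver 1→0 → ∅
[33] timeout(1) → N1(back v3 [-])

2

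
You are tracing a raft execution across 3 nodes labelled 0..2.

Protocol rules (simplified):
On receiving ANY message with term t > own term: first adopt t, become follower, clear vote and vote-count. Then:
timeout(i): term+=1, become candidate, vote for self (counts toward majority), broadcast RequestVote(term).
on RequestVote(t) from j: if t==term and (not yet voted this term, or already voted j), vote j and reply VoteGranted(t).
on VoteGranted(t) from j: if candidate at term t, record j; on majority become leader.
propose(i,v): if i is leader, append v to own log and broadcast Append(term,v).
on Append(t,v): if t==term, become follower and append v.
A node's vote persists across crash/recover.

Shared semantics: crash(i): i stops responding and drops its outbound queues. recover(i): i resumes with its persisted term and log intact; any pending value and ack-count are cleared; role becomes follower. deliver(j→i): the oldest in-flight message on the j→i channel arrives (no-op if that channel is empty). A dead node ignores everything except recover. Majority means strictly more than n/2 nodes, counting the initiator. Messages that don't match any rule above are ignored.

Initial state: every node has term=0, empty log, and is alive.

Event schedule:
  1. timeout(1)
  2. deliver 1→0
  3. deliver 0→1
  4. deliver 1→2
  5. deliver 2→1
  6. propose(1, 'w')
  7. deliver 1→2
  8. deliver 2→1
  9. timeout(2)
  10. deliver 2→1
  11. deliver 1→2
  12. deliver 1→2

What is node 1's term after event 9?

1

[1] timeout(1) → N1(cand t1 [-])
[2] deliver 1→0 → N0(foll t1 [-])
[3] deliver 0→1 → N1(lead t1 [-])
[4] deliver 1→2 → N2(foll t1 [-])
[5] deliver 2→1 → ∅
[6] propose(1,'w') → N1(lead t1 [w])
[7] deliver 1→2 → N2(foll t1 [w])
[8] deliver 2→1 → ∅
[9] timeout(2) → N2(cand t2 [w])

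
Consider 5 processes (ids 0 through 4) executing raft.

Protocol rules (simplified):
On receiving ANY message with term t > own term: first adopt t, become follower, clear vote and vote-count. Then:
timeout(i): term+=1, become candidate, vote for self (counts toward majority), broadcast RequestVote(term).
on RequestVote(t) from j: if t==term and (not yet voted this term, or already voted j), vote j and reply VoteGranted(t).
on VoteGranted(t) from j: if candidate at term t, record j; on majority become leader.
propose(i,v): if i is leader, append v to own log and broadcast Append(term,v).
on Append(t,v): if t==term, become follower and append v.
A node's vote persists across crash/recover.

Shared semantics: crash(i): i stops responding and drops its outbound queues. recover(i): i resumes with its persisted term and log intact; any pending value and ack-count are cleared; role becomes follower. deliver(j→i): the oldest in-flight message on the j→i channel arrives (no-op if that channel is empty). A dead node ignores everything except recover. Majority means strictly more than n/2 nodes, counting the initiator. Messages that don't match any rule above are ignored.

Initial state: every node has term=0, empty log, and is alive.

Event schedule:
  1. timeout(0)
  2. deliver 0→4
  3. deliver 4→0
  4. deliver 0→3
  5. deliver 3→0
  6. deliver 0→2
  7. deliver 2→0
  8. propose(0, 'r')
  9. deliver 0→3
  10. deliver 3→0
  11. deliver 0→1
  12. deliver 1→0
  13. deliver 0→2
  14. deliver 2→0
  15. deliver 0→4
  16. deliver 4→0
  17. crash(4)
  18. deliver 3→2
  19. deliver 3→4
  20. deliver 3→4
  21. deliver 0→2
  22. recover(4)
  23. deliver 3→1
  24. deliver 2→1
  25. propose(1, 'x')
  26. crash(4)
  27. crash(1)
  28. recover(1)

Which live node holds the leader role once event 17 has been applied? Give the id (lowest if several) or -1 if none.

[1] timeout(0) → N0(cand t1 [-])
[2] deliver 0→4 → N4(foll t1 [-])
[3] deliver 4→0 → ∅
[4] deliver 0→3 → N3(foll t1 [-])
[5] deliver 3→0 → N0(lead t1 [-])
[6] deliver 0→2 → N2(foll t1 [-])
[7] deliver 2→0 → ∅
[8] propose(0,'r') → N0(lead t1 [r])
[9] deliver 0→3 → N3(foll t1 [r])
[10] deliver 3→0 → ∅
[11] deliver 0→1 → N1(foll t1 [-])
[12] deliver 1→0 → ∅
[13] deliver 0→2 → N2(foll t1 [r])
[14] deliver 2→0 → ∅
[15] deliver 0→4 → N4(foll t1 [r])
[16] deliver 4→0 → ∅
[17] crash(4) → N4(✗foll t1 [r])

0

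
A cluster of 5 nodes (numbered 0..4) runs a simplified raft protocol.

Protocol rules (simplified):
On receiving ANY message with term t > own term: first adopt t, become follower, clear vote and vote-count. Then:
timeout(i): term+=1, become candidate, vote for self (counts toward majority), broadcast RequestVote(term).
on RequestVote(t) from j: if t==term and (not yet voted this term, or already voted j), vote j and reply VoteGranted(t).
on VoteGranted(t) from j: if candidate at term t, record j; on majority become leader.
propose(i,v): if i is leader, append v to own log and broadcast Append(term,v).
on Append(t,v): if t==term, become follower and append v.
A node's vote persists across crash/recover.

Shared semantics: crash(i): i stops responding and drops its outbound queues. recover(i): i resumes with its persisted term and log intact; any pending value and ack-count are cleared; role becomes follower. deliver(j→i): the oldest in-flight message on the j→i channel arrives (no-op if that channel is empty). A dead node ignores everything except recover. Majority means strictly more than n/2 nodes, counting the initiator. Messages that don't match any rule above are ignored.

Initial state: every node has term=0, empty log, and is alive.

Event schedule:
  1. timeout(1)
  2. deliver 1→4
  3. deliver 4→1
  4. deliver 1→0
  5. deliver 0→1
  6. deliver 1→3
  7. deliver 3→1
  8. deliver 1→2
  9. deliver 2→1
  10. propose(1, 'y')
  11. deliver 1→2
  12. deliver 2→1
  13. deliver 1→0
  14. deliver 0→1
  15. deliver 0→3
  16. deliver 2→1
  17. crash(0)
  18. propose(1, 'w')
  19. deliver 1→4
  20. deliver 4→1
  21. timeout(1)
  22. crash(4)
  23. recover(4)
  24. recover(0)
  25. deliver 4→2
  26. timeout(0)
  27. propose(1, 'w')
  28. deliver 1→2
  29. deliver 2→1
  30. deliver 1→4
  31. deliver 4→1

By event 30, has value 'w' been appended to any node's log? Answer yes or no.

yes

1. timeout(1):  <1:cand t1 ->
2. deliver 1→4:  <4:foll t1 ->
3. deliver 4→1:  nop
4. deliver 1→0:  <0:foll t1 ->
5. deliver 0→1:  <1:lead t1 ->
6. deliver 1→3:  <3:foll t1 ->
7. deliver 3→1:  nop
8. deliver 1→2:  <2:foll t1 ->
9. deliver 2→1:  nop
10. propose(1,'y'):  <1:lead t1 y>
11. deliver 1→2:  <2:foll t1 y>
12. deliver 2→1:  nop
13. deliver 1→0:  <0:foll t1 y>
14. deliver 0→1:  nop
15. deliver 0→3:  nop
16. deliver 2→1:  nop
17. crash(0):  <0:✗foll t1 y>
18. propose(1,'w'):  <1:lead t1 y,w>
19. deliver 1→4:  <4:foll t1 y>
20. deliver 4→1:  nop
21. timeout(1):  <1:cand t2 y,w>
22. crash(4):  <4:✗foll t1 y>
23. recover(4):  <4:foll t1 y>
24. recover(0):  <0:foll t1 y>
25. deliver 4→2:  nop
26. timeout(0):  <0:cand t2 y>
27. propose(1,'w'):  nop
28. deliver 1→2:  <2:foll t1 y,w>
29. deliver 2→1:  nop
30. deliver 1→4:  <4:foll t1 y,w>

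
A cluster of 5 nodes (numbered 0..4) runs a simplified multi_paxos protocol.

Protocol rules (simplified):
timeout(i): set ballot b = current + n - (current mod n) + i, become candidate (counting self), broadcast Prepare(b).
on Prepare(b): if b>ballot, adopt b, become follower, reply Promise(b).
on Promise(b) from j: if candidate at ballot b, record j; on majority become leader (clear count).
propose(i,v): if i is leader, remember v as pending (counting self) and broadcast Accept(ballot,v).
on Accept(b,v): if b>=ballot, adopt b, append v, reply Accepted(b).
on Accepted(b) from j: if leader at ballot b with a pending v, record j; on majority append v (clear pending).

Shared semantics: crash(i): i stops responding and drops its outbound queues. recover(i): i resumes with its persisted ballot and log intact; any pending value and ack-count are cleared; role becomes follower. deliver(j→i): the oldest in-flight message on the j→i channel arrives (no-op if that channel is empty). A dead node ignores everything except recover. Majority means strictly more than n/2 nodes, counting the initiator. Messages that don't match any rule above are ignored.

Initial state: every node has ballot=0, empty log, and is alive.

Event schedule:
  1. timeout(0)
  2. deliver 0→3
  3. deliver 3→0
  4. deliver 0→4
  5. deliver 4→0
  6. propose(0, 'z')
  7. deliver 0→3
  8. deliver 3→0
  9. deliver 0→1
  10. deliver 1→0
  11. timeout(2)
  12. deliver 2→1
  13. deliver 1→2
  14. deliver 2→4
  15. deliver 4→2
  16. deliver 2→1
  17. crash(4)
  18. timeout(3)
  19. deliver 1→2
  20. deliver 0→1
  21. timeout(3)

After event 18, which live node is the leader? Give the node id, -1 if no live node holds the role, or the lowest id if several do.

0

1. timeout(0):  <0:cand b5 ->
2. deliver 0→3:  <3:foll b5 ->
3. deliver 3→0:  nop
4. deliver 0→4:  <4:foll b5 ->
5. deliver 4→0:  <0:lead b5 ->
6. propose(0,'z'):  nop
7. deliver 0→3:  <3:foll b5 z>
8. deliver 3→0:  nop
9. deliver 0→1:  <1:foll b5 ->
10. deliver 1→0:  nop
11. timeout(2):  <2:cand b7 ->
12. deliver 2→1:  <1:foll b7 ->
13. deliver 1→2:  nop
14. deliver 2→4:  <4:foll b7 ->
15. deliver 4→2:  <2:lead b7 ->
16. deliver 2→1:  nop
17. crash(4):  <4:✗foll b7 ->
18. timeout(3):  <3:cand b13 z>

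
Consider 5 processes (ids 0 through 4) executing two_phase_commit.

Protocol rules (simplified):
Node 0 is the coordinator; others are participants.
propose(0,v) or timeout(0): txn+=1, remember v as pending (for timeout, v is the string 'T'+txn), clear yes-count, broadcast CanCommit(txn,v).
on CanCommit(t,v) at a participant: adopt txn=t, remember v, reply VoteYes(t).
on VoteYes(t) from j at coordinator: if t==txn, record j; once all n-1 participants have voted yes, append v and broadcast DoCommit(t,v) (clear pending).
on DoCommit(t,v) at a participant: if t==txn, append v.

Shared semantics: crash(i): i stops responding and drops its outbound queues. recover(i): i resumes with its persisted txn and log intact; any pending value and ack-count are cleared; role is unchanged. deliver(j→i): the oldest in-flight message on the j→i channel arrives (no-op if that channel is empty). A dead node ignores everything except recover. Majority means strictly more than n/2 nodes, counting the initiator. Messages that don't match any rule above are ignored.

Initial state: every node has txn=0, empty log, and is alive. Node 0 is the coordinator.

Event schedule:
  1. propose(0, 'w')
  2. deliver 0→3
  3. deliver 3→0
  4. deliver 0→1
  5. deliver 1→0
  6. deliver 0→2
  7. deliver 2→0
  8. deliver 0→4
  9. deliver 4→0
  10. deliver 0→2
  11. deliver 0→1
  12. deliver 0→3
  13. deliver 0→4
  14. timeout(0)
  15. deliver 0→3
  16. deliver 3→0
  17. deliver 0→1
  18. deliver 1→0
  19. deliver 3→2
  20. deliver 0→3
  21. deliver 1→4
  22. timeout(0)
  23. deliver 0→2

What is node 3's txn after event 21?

2

step 1 propose(0,'w'): 0={coor,t=1,log=-}
step 2 deliver 0→3: 3={part,t=1,log=-}
step 3 deliver 3→0: —
step 4 deliver 0→1: 1={part,t=1,log=-}
step 5 deliver 1→0: —
step 6 deliver 0→2: 2={part,t=1,log=-}
step 7 deliver 2→0: —
step 8 deliver 0→4: 4={part,t=1,log=-}
step 9 deliver 4→0: 0={coor,t=1,log=w}
step 10 deliver 0→2: 2={part,t=1,log=w}
step 11 deliver 0→1: 1={part,t=1,log=w}
step 12 deliver 0→3: 3={part,t=1,log=w}
step 13 deliver 0→4: 4={part,t=1,log=w}
step 14 timeout(0): 0={coor,t=2,log=w}
step 15 deliver 0→3: 3={part,t=2,log=w}
step 16 deliver 3→0: —
step 17 deliver 0→1: 1={part,t=2,log=w}
step 18 deliver 1→0: —
step 19 deliver 3→2: —
step 20 deliver 0→3: —
step 21 deliver 1→4: —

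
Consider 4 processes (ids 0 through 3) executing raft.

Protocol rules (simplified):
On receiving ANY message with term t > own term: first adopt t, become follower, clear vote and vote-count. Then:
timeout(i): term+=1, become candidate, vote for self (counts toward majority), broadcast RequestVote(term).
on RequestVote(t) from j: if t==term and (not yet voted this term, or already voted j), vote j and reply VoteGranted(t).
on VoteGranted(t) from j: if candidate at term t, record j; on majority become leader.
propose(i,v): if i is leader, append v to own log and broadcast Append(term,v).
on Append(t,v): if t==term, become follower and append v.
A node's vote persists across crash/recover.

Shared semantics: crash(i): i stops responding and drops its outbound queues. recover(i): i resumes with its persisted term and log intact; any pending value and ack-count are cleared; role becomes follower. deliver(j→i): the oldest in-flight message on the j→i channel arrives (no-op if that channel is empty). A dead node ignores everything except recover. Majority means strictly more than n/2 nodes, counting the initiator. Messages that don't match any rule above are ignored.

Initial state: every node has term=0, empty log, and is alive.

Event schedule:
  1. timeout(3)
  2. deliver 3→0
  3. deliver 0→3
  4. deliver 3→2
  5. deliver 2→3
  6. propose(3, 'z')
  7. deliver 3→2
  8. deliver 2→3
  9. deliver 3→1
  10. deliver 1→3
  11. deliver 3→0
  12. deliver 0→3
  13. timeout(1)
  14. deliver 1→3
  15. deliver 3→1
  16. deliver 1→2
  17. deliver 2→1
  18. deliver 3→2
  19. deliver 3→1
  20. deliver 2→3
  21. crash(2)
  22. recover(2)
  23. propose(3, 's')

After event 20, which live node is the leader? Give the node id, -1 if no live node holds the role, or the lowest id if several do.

1

step 1 timeout(3): 3={cand,t=1,log=-}
step 2 deliver 3→0: 0={foll,t=1,log=-}
step 3 deliver 0→3: —
step 4 deliver 3→2: 2={foll,t=1,log=-}
step 5 deliver 2→3: 3={lead,t=1,log=-}
step 6 propose(3,'z'): 3={lead,t=1,log=z}
step 7 deliver 3→2: 2={foll,t=1,log=z}
step 8 deliver 2→3: —
step 9 deliver 3→1: 1={foll,t=1,log=-}
step 10 deliver 1→3: —
step 11 deliver 3→0: 0={foll,t=1,log=z}
step 12 deliver 0→3: —
step 13 timeout(1): 1={cand,t=2,log=-}
step 14 deliver 1→3: 3={foll,t=2,log=z}
step 15 deliver 3→1: —
step 16 deliver 1→2: 2={foll,t=2,log=z}
step 17 deliver 2→1: —
step 18 deliver 3→2: —
step 19 deliver 3→1: 1={lead,t=2,log=-}
step 20 deliver 2→3: —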